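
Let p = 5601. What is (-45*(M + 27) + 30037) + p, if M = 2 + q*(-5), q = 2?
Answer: 34783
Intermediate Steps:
M = -8 (M = 2 + 2*(-5) = 2 - 10 = -8)
(-45*(M + 27) + 30037) + p = (-45*(-8 + 27) + 30037) + 5601 = (-45*19 + 30037) + 5601 = (-855 + 30037) + 5601 = 29182 + 5601 = 34783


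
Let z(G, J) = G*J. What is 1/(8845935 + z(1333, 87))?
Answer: 1/8961906 ≈ 1.1158e-7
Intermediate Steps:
1/(8845935 + z(1333, 87)) = 1/(8845935 + 1333*87) = 1/(8845935 + 115971) = 1/8961906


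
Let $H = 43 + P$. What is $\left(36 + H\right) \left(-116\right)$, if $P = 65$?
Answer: $-16704$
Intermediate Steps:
$H = 108$ ($H = 43 + 65 = 108$)
$\left(36 + H\right) \left(-116\right) = \left(36 + 108\right) \left(-116\right) = 144 \left(-116\right) = -16704$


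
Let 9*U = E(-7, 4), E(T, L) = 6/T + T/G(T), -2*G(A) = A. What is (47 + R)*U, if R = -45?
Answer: -40/63 ≈ -0.63492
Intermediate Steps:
G(A) = -A/2
E(T, L) = -2 + 6/T (E(T, L) = 6/T + T/((-T/2)) = 6/T + T*(-2/T) = 6/T - 2 = -2 + 6/T)
U = -20/63 (U = (-2 + 6/(-7))/9 = (-2 + 6*(-1/7))/9 = (-2 - 6/7)/9 = (1/9)*(-20/7) = -20/63 ≈ -0.31746)
(47 + R)*U = (47 - 45)*(-20/63) = 2*(-20/63) = -40/63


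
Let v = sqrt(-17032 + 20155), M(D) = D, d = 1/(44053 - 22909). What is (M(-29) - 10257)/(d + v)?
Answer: 217487184/1396195662527 - 13795647055488*sqrt(347)/1396195662527 ≈ -184.06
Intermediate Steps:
d = 1/21144 ≈ 4.7295e-5
v = 3*sqrt(347) (v = sqrt(3123) = 3*sqrt(347) ≈ 55.884)
(M(-29) - 10257)/(d + v) = (-29 - 10257)/(1/21144 + 3*sqrt(347)) = -10286/(1/21144 + 3*sqrt(347))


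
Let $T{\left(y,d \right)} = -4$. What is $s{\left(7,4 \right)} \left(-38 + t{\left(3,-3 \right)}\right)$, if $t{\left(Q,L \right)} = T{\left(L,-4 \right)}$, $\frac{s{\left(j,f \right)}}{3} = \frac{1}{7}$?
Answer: $-18$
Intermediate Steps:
$s{\left(j,f \right)} = \frac{3}{7}$
$t{\left(Q,L \right)} = -4$
$s{\left(7,4 \right)} \left(-38 + t{\left(3,-3 \right)}\right) = \frac{3 \left(-38 - 4\right)}{7} = \frac{3}{7} \left(-42\right) = -18$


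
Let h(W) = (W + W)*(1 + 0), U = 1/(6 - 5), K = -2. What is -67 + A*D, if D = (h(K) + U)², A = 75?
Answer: 608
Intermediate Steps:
U = 1 (U = 1/1 = 1)
h(W) = 2*W (h(W) = (2*W)*1 = 2*W)
D = 9 (D = (2*(-2) + 1)² = (-4 + 1)² = (-3)² = 9)
-67 + A*D = -67 + 75*9 = -67 + 675 = 608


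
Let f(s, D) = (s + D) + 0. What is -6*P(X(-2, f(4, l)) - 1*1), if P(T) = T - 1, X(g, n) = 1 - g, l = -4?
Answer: -6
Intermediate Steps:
f(s, D) = D + s (f(s, D) = (D + s) + 0 = D + s)
P(T) = -1 + T
-6*P(X(-2, f(4, l)) - 1*1) = -6*(-1 + ((1 - 1*(-2)) - 1*1)) = -6*(-1 + ((1 + 2) - 1)) = -6*(-1 + (3 - 1)) = -6*(-1 + 2) = -6*1 = -6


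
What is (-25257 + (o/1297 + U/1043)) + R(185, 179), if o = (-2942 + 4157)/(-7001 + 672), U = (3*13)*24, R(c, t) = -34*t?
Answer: -268341294207914/8561687659 ≈ -31342.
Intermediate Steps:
U = 936 (U = 39*24 = 936)
o = -1215/6329 (o = 1215/(-6329) = 1215*(-1/6329) = -1215/6329 ≈ -0.19197)
(-25257 + (o/1297 + U/1043)) + R(185, 179) = (-25257 + (-1215/6329/1297 + 936/1043)) - 34*179 = (-25257 + (-1215/6329*1/1297 + 936*(1/1043))) - 6086 = (-25257 + (-1215/8208713 + 936/1043)) - 6086 = (-25257 + 7682088123/8561687659) - 6086 = -216234863115240/8561687659 - 6086 = -268341294207914/8561687659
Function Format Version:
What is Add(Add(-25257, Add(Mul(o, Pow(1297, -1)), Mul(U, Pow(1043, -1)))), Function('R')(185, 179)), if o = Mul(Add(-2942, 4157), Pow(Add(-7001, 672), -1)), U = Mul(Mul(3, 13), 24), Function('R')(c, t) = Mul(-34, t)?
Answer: Rational(-268341294207914, 8561687659) ≈ -31342.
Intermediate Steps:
U = 936 (U = Mul(39, 24) = 936)
o = Rational(-1215, 6329) (o = Mul(1215, Pow(-6329, -1)) = Mul(1215, Rational(-1, 6329)) = Rational(-1215, 6329) ≈ -0.19197)
Add(Add(-25257, Add(Mul(o, Pow(1297, -1)), Mul(U, Pow(1043, -1)))), Function('R')(185, 179)) = Add(Add(-25257, Add(Mul(Rational(-1215, 6329), Pow(1297, -1)), Mul(936, Pow(1043, -1)))), Mul(-34, 179)) = Add(Add(-25257, Add(Mul(Rational(-1215, 6329), Rational(1, 1297)), Mul(936, Rational(1, 1043)))), -6086) = Add(Add(-25257, Add(Rational(-1215, 8208713), Rational(936, 1043))), -6086) = Add(Add(-25257, Rational(7682088123, 8561687659)), -6086) = Add(Rational(-216234863115240, 8561687659), -6086) = Rational(-268341294207914, 8561687659)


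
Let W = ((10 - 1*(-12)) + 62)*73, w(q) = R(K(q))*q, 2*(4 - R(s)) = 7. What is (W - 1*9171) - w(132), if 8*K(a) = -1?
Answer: -3105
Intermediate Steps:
K(a) = -⅛ (K(a) = (⅛)*(-1) = -⅛)
R(s) = ½ (R(s) = 4 - ½*7 = 4 - 7/2 = ½)
w(q) = q/2
W = 6132 (W = ((10 + 12) + 62)*73 = (22 + 62)*73 = 84*73 = 6132)
(W - 1*9171) - w(132) = (6132 - 1*9171) - 132/2 = (6132 - 9171) - 1*66 = -3039 - 66 = -3105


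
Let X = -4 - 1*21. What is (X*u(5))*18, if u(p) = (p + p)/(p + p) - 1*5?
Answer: 1800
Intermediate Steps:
u(p) = -4 (u(p) = (2*p)/((2*p)) - 5 = (2*p)*(1/(2*p)) - 5 = 1 - 5 = -4)
X = -25 (X = -4 - 21 = -25)
(X*u(5))*18 = -25*(-4)*18 = 100*18 = 1800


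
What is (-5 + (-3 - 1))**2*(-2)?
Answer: -162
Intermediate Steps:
(-5 + (-3 - 1))**2*(-2) = (-5 - 4)**2*(-2) = (-9)**2*(-2) = 81*(-2) = -162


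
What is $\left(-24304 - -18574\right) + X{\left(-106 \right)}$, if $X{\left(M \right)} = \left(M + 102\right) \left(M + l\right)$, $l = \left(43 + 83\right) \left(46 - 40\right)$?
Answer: $-8330$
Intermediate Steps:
$l = 756$ ($l = 126 \cdot 6 = 756$)
$X{\left(M \right)} = \left(102 + M\right) \left(756 + M\right)$ ($X{\left(M \right)} = \left(M + 102\right) \left(M + 756\right) = \left(102 + M\right) \left(756 + M\right)$)
$\left(-24304 - -18574\right) + X{\left(-106 \right)} = \left(-24304 - -18574\right) + \left(77112 + \left(-106\right)^{2} + 858 \left(-106\right)\right) = \left(-24304 + 18574\right) + \left(77112 + 11236 - 90948\right) = -5730 - 2600 = -8330$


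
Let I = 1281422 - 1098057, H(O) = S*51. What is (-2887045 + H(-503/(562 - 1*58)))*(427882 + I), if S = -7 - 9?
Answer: -1765196372667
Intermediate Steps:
S = -16
H(O) = -816 (H(O) = -16*51 = -816)
I = 183365
(-2887045 + H(-503/(562 - 1*58)))*(427882 + I) = (-2887045 - 816)*(427882 + 183365) = -2887861*611247 = -1765196372667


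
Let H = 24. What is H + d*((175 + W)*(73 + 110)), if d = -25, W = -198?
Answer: 105249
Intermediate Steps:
H + d*((175 + W)*(73 + 110)) = 24 - 25*(175 - 198)*(73 + 110) = 24 - (-575)*183 = 24 - 25*(-4209) = 24 + 105225 = 105249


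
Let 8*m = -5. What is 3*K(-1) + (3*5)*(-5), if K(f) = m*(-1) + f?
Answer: -609/8 ≈ -76.125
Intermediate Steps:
m = -5/8 (m = (1/8)*(-5) = -5/8 ≈ -0.62500)
K(f) = 5/8 + f (K(f) = -5/8*(-1) + f = 5/8 + f)
3*K(-1) + (3*5)*(-5) = 3*(5/8 - 1) + (3*5)*(-5) = 3*(-3/8) + 15*(-5) = -9/8 - 75 = -609/8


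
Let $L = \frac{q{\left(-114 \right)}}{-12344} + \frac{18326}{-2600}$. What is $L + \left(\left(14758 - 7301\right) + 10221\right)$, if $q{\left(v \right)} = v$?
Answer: $\frac{8861545054}{501475} \approx 17671.0$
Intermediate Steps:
$L = - \frac{3529996}{501475}$ ($L = - \frac{114}{-12344} + \frac{18326}{-2600} = \left(-114\right) \left(- \frac{1}{12344}\right) + 18326 \left(- \frac{1}{2600}\right) = \frac{57}{6172} - \frac{9163}{1300} = - \frac{3529996}{501475} \approx -7.0392$)
$L + \left(\left(14758 - 7301\right) + 10221\right) = - \frac{3529996}{501475} + \left(\left(14758 - 7301\right) + 10221\right) = - \frac{3529996}{501475} + \left(7457 + 10221\right) = - \frac{3529996}{501475} + 17678 = \frac{8861545054}{501475}$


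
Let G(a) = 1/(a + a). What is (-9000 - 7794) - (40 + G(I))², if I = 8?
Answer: -4710145/256 ≈ -18399.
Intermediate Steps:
G(a) = 1/(2*a)
(-9000 - 7794) - (40 + G(I))² = (-9000 - 7794) - (40 + (½)/8)² = -16794 - (40 + (½)*(⅛))² = -16794 - (40 + 1/16)² = -16794 - (641/16)² = -16794 - 1*410881/256 = -16794 - 410881/256 = -4710145/256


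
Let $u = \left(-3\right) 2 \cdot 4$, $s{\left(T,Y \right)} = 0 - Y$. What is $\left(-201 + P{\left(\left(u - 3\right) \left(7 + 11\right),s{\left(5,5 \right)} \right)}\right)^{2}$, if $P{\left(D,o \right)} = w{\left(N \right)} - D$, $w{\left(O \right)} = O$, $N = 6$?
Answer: $84681$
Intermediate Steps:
$s{\left(T,Y \right)} = - Y$
$u = -24$ ($u = \left(-6\right) 4 = -24$)
$P{\left(D,o \right)} = 6 - D$
$\left(-201 + P{\left(\left(u - 3\right) \left(7 + 11\right),s{\left(5,5 \right)} \right)}\right)^{2} = \left(-201 - \left(-6 + \left(-24 - 3\right) \left(7 + 11\right)\right)\right)^{2} = \left(-201 - \left(-6 - 486\right)\right)^{2} = \left(-201 + \left(6 - -486\right)\right)^{2} = \left(-201 + \left(6 + 486\right)\right)^{2} = \left(-201 + 492\right)^{2} = 291^{2} = 84681$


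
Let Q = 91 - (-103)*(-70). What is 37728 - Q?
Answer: 44847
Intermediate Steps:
Q = -7119 (Q = 91 - 103*70 = 91 - 7210 = -7119)
37728 - Q = 37728 - 1*(-7119) = 37728 + 7119 = 44847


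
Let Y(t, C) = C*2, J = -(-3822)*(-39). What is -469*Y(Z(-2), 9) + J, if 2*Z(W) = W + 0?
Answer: -157500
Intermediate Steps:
Z(W) = W/2 (Z(W) = (W + 0)/2 = W/2)
J = -149058 (J = -3822*39 = -149058)
Y(t, C) = 2*C
-469*Y(Z(-2), 9) + J = -938*9 - 149058 = -469*18 - 149058 = -8442 - 149058 = -157500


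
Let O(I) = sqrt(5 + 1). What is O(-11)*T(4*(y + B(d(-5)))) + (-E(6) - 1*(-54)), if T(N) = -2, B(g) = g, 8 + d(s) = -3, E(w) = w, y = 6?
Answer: 48 - 2*sqrt(6) ≈ 43.101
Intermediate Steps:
d(s) = -11 (d(s) = -8 - 3 = -11)
O(I) = sqrt(6)
O(-11)*T(4*(y + B(d(-5)))) + (-E(6) - 1*(-54)) = sqrt(6)*(-2) + (-1*6 - 1*(-54)) = -2*sqrt(6) + (-6 + 54) = -2*sqrt(6) + 48 = 48 - 2*sqrt(6)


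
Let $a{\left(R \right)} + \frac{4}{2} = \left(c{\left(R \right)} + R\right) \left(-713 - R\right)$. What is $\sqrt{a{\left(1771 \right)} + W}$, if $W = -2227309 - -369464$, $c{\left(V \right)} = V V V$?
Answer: $i \sqrt{13797724592335} \approx 3.7145 \cdot 10^{6} i$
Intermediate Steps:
$c{\left(V \right)} = V^{3}$ ($c{\left(V \right)} = V^{2} V = V^{3}$)
$W = -1857845$ ($W = -2227309 + 369464 = -1857845$)
$a{\left(R \right)} = -2 + \left(-713 - R\right) \left(R + R^{3}\right)$ ($a{\left(R \right)} = -2 + \left(R^{3} + R\right) \left(-713 - R\right) = -2 + \left(R + R^{3}\right) \left(-713 - R\right) = -2 + \left(-713 - R\right) \left(R + R^{3}\right)$)
$\sqrt{a{\left(1771 \right)} + W} = \sqrt{\left(-2 - 1771^{2} - 1771^{4} - 1262723 - 713 \cdot 1771^{3}\right) - 1857845} = \sqrt{\left(-2 - 3136441 - 9837262146481 - 1262723 - 3960456188843\right) - 1857845} = \sqrt{-13797722734490 - 1857845} = \sqrt{-13797724592335} = i \sqrt{13797724592335}$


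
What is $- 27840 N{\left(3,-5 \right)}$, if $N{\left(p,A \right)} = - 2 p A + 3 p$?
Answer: $-1085760$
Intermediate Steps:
$N{\left(p,A \right)} = 3 p - 2 A p$ ($N{\left(p,A \right)} = - 2 A p + 3 p = 3 p - 2 A p$)
$- 27840 N{\left(3,-5 \right)} = - 27840 \cdot 3 \left(3 - -10\right) = - 27840 \cdot 3 \left(3 + 10\right) = - 27840 \cdot 3 \cdot 13 = \left(-27840\right) 39 = -1085760$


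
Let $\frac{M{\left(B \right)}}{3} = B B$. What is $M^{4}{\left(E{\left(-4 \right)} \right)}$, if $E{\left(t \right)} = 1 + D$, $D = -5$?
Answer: $5308416$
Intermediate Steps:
$E{\left(t \right)} = -4$ ($E{\left(t \right)} = 1 - 5 = -4$)
$M{\left(B \right)} = 3 B^{2}$ ($M{\left(B \right)} = 3 B B = 3 B^{2}$)
$M^{4}{\left(E{\left(-4 \right)} \right)} = \left(3 \left(-4\right)^{2}\right)^{4} = \left(3 \cdot 16\right)^{4} = 48^{4} = 5308416$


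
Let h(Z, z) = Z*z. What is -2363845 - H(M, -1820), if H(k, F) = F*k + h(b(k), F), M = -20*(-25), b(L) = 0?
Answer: -1453845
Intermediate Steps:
M = 500
H(k, F) = F*k (H(k, F) = F*k + 0*F = F*k + 0 = F*k)
-2363845 - H(M, -1820) = -2363845 - (-1820)*500 = -2363845 - 1*(-910000) = -2363845 + 910000 = -1453845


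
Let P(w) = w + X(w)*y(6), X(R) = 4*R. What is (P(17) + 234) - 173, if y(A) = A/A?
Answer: 146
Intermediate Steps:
y(A) = 1
P(w) = 5*w (P(w) = w + (4*w)*1 = w + 4*w = 5*w)
(P(17) + 234) - 173 = (5*17 + 234) - 173 = (85 + 234) - 173 = 319 - 173 = 146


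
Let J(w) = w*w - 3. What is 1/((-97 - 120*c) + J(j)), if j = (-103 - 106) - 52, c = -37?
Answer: 1/72461 ≈ 1.3801e-5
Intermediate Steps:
j = -261 (j = -209 - 52 = -261)
J(w) = -3 + w**2 (J(w) = w**2 - 3 = -3 + w**2)
1/((-97 - 120*c) + J(j)) = 1/((-97 - 120*(-37)) + (-3 + (-261)**2)) = 1/((-97 + 4440) + (-3 + 68121)) = 1/(4343 + 68118) = 1/72461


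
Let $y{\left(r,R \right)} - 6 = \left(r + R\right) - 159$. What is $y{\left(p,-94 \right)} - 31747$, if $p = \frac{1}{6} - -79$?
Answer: $- \frac{191489}{6} \approx -31915.0$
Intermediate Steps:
$p = \frac{475}{6}$ ($p = \frac{1}{6} + 79 = \frac{475}{6} \approx 79.167$)
$y{\left(r,R \right)} = -153 + R + r$ ($y{\left(r,R \right)} = 6 - \left(159 - R - r\right) = 6 + \left(-159 + R + r\right) = -153 + R + r$)
$y{\left(p,-94 \right)} - 31747 = \left(-153 - 94 + \frac{475}{6}\right) - 31747 = - \frac{1007}{6} - 31747 = - \frac{191489}{6}$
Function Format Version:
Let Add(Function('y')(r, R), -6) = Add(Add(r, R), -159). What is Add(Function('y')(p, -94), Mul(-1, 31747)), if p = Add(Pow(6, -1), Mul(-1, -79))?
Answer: Rational(-191489, 6) ≈ -31915.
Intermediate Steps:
p = Rational(475, 6) (p = Add(Rational(1, 6), 79) = Rational(475, 6) ≈ 79.167)
Function('y')(r, R) = Add(-153, R, r) (Function('y')(r, R) = Add(6, Add(Add(r, R), -159)) = Add(6, Add(Add(R, r), -159)) = Add(6, Add(-159, R, r)) = Add(-153, R, r))
Add(Function('y')(p, -94), Mul(-1, 31747)) = Add(Add(-153, -94, Rational(475, 6)), Mul(-1, 31747)) = Add(Rational(-1007, 6), -31747) = Rational(-191489, 6)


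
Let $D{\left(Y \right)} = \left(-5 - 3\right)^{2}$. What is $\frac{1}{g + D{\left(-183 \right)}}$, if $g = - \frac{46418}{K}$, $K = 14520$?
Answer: $\frac{7260}{441431} \approx 0.016447$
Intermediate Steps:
$D{\left(Y \right)} = 64$ ($D{\left(Y \right)} = \left(-8\right)^{2} = 64$)
$g = - \frac{23209}{7260}$ ($g = - \frac{46418}{14520} = \left(-46418\right) \frac{1}{14520} = - \frac{23209}{7260} \approx -3.1968$)
$\frac{1}{g + D{\left(-183 \right)}} = \frac{1}{- \frac{23209}{7260} + 64} = \frac{1}{\frac{441431}{7260}} = \frac{7260}{441431}$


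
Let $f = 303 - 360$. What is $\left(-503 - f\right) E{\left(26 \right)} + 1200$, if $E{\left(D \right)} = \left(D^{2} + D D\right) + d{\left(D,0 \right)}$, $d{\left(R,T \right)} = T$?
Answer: $-601792$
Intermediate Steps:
$f = -57$ ($f = 303 - 360 = -57$)
$E{\left(D \right)} = 2 D^{2}$ ($E{\left(D \right)} = \left(D^{2} + D D\right) + 0 = \left(D^{2} + D^{2}\right) + 0 = 2 D^{2} + 0 = 2 D^{2}$)
$\left(-503 - f\right) E{\left(26 \right)} + 1200 = \left(-503 - -57\right) 2 \cdot 26^{2} + 1200 = \left(-503 + 57\right) 2 \cdot 676 + 1200 = \left(-446\right) 1352 + 1200 = -602992 + 1200 = -601792$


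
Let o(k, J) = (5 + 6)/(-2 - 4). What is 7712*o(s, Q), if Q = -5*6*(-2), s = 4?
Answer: -42416/3 ≈ -14139.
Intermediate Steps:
Q = 60 (Q = -30*(-2) = 60)
o(k, J) = -11/6 (o(k, J) = 11/(-6) = 11*(-⅙) = -11/6)
7712*o(s, Q) = 7712*(-11/6) = -42416/3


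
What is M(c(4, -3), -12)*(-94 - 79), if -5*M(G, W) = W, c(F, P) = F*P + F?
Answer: -2076/5 ≈ -415.20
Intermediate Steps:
c(F, P) = F + F*P
M(G, W) = -W/5
M(c(4, -3), -12)*(-94 - 79) = (-⅕*(-12))*(-94 - 79) = (12/5)*(-173) = -2076/5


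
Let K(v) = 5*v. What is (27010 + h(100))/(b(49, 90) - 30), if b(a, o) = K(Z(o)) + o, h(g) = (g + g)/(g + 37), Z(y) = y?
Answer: 370057/6987 ≈ 52.964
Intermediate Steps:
h(g) = 2*g/(37 + g) (h(g) = (2*g)/(37 + g) = 2*g/(37 + g))
b(a, o) = 6*o (b(a, o) = 5*o + o = 6*o)
(27010 + h(100))/(b(49, 90) - 30) = (27010 + 2*100/(37 + 100))/(6*90 - 30) = (27010 + 2*100/137)/(540 - 30) = (27010 + 2*100*(1/137))/510 = (27010 + 200/137)*(1/510) = (3700570/137)*(1/510) = 370057/6987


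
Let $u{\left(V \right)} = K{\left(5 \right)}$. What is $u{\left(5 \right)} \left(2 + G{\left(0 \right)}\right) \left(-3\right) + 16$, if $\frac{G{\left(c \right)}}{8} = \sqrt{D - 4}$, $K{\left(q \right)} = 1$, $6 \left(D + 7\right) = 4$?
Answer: $10 - 8 i \sqrt{93} \approx 10.0 - 77.149 i$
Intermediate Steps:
$D = - \frac{19}{3}$ ($D = -7 + \frac{1}{6} \cdot 4 = -7 + \frac{2}{3} = - \frac{19}{3} \approx -6.3333$)
$G{\left(c \right)} = \frac{8 i \sqrt{93}}{3}$ ($G{\left(c \right)} = 8 \sqrt{- \frac{19}{3} - 4} = 8 \sqrt{- \frac{31}{3}} = 8 \frac{i \sqrt{93}}{3} = \frac{8 i \sqrt{93}}{3}$)
$u{\left(V \right)} = 1$
$u{\left(5 \right)} \left(2 + G{\left(0 \right)}\right) \left(-3\right) + 16 = 1 \left(2 + \frac{8 i \sqrt{93}}{3}\right) \left(-3\right) + 16 = 1 \left(-6 - 8 i \sqrt{93}\right) + 16 = \left(-6 - 8 i \sqrt{93}\right) + 16 = 10 - 8 i \sqrt{93}$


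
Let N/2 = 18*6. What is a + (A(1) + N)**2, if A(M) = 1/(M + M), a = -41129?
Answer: 22973/4 ≈ 5743.3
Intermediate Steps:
N = 216 (N = 2*(18*6) = 2*108 = 216)
A(M) = 1/(2*M)
a + (A(1) + N)**2 = -41129 + ((1/2)/1 + 216)**2 = -41129 + ((1/2)*1 + 216)**2 = -41129 + (1/2 + 216)**2 = -41129 + (433/2)**2 = -41129 + 187489/4 = 22973/4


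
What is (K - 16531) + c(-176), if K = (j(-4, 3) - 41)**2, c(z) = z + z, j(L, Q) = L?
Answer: -14858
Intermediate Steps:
c(z) = 2*z
K = 2025 (K = (-4 - 41)**2 = (-45)**2 = 2025)
(K - 16531) + c(-176) = (2025 - 16531) + 2*(-176) = -14506 - 352 = -14858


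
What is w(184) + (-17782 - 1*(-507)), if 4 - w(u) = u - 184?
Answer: -17271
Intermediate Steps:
w(u) = 188 - u (w(u) = 4 - (u - 184) = 4 - (-184 + u) = 4 + (184 - u) = 188 - u)
w(184) + (-17782 - 1*(-507)) = (188 - 1*184) + (-17782 - 1*(-507)) = (188 - 184) + (-17782 + 507) = 4 - 17275 = -17271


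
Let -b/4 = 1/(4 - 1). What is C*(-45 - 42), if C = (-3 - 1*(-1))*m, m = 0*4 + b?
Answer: -232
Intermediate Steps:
b = -4/3 (b = -4/(4 - 1) = -4/3 ≈ -1.3333)
m = -4/3 (m = 0*4 - 4/3 = 0 - 4/3 = -4/3 ≈ -1.3333)
C = 8/3 (C = (-3 - 1*(-1))*(-4/3) = (-3 + 1)*(-4/3) = -2*(-4/3) = 8/3 ≈ 2.6667)
C*(-45 - 42) = 8*(-45 - 42)/3 = (8/3)*(-87) = -232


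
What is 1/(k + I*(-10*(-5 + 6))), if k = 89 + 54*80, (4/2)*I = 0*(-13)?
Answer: 1/4409 ≈ 0.00022681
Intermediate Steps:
I = 0 (I = (0*(-13))/2 = (½)*0 = 0)
k = 4409 (k = 89 + 4320 = 4409)
1/(k + I*(-10*(-5 + 6))) = 1/(4409 + 0*(-10*(-5 + 6))) = 1/(4409 + 0*(-10*1)) = 1/(4409 + 0*(-10)) = 1/(4409 + 0) = 1/4409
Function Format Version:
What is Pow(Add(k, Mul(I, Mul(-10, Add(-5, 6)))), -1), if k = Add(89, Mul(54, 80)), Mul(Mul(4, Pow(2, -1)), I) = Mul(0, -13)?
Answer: Rational(1, 4409) ≈ 0.00022681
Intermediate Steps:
I = 0 (I = Mul(Rational(1, 2), Mul(0, -13)) = Mul(Rational(1, 2), 0) = 0)
k = 4409 (k = Add(89, 4320) = 4409)
Pow(Add(k, Mul(I, Mul(-10, Add(-5, 6)))), -1) = Pow(Add(4409, Mul(0, Mul(-10, Add(-5, 6)))), -1) = Pow(Add(4409, Mul(0, Mul(-10, 1))), -1) = Pow(Add(4409, Mul(0, -10)), -1) = Pow(Add(4409, 0), -1) = Pow(4409, -1) = Rational(1, 4409)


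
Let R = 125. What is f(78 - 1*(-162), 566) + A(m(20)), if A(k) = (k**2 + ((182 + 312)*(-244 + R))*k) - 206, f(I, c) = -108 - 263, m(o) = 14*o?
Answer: -16382257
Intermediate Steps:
f(I, c) = -371
A(k) = -206 + k**2 - 58786*k (A(k) = (k**2 + ((182 + 312)*(-244 + 125))*k) - 206 = (k**2 + (494*(-119))*k) - 206 = (k**2 - 58786*k) - 206 = -206 + k**2 - 58786*k)
f(78 - 1*(-162), 566) + A(m(20)) = -371 + (-206 + (14*20)**2 - 823004*20) = -371 + (-206 + 280**2 - 58786*280) = -371 + (-206 + 78400 - 16460080) = -371 - 16381886 = -16382257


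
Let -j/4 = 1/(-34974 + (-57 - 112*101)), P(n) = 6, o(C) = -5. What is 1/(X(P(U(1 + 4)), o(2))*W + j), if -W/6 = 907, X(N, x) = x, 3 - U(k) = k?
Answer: 46343/1260993034 ≈ 3.6751e-5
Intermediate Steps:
U(k) = 3 - k
j = 4/46343 (j = -4/(-34974 + (-57 - 112*101)) = -4/(-34974 + (-57 - 11312)) = -4/(-34974 - 11369) = -4/(-46343) = -4*(-1/46343) = 4/46343 ≈ 8.6313e-5)
W = -5442 (W = -6*907 = -5442)
1/(X(P(U(1 + 4)), o(2))*W + j) = 1/(-5*(-5442) + 4/46343) = 1/(27210 + 4/46343) = 1/(1260993034/46343) = 46343/1260993034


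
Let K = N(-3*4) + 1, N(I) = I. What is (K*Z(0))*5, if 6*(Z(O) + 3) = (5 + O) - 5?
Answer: 165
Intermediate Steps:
K = -11 (K = -3*4 + 1 = -12 + 1 = -11)
Z(O) = -3 + O/6 (Z(O) = -3 + ((5 + O) - 5)/6 = -3 + O/6)
(K*Z(0))*5 = -11*(-3 + (⅙)*0)*5 = -11*(-3 + 0)*5 = -11*(-3)*5 = 33*5 = 165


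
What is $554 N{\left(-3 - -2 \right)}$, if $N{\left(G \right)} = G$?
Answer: $-554$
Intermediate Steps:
$554 N{\left(-3 - -2 \right)} = 554 \left(-3 - -2\right) = 554 \left(-3 + 2\right) = 554 \left(-1\right) = -554$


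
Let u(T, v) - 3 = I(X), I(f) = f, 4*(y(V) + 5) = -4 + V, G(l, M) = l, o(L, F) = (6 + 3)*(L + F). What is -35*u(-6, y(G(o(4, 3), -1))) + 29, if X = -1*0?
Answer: -76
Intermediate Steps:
o(L, F) = 9*F + 9*L (o(L, F) = 9*(F + L) = 9*F + 9*L)
X = 0
y(V) = -6 + V/4 (y(V) = -5 + (-4 + V)/4 = -5 + (-1 + V/4) = -6 + V/4)
u(T, v) = 3 (u(T, v) = 3 + 0 = 3)
-35*u(-6, y(G(o(4, 3), -1))) + 29 = -35*3 + 29 = -105 + 29 = -76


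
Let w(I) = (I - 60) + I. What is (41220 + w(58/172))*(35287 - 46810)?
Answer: -20394661407/43 ≈ -4.7429e+8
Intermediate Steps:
w(I) = -60 + 2*I (w(I) = (-60 + I) + I = -60 + 2*I)
(41220 + w(58/172))*(35287 - 46810) = (41220 + (-60 + 2*(58/172)))*(35287 - 46810) = (41220 + (-60 + 2*(58*(1/172))))*(-11523) = (41220 + (-60 + 2*(29/86)))*(-11523) = (41220 + (-60 + 29/43))*(-11523) = (41220 - 2551/43)*(-11523) = (1769909/43)*(-11523) = -20394661407/43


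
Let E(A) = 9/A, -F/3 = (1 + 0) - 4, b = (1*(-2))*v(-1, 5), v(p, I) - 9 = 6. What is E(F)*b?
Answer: -30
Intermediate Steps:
v(p, I) = 15 (v(p, I) = 9 + 6 = 15)
b = -30 (b = (1*(-2))*15 = -2*15 = -30)
F = 9 (F = -3*((1 + 0) - 4) = -3*(1 - 4) = -3*(-3) = 9)
E(F)*b = (9/9)*(-30) = (9*(⅑))*(-30) = 1*(-30) = -30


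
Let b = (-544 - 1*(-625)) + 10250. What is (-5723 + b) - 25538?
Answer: -20930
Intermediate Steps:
b = 10331 (b = (-544 + 625) + 10250 = 81 + 10250 = 10331)
(-5723 + b) - 25538 = (-5723 + 10331) - 25538 = 4608 - 25538 = -20930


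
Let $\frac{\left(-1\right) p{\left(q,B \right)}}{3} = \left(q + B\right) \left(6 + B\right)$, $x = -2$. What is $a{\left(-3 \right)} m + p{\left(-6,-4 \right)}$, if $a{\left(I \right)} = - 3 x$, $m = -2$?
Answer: $48$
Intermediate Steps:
$p{\left(q,B \right)} = - 3 \left(6 + B\right) \left(B + q\right)$ ($p{\left(q,B \right)} = - 3 \left(q + B\right) \left(6 + B\right) = - 3 \left(B + q\right) \left(6 + B\right) = - 3 \left(6 + B\right) \left(B + q\right)$)
$a{\left(I \right)} = 6$ ($a{\left(I \right)} = \left(-3\right) \left(-2\right) = 6$)
$a{\left(-3 \right)} m + p{\left(-6,-4 \right)} = 6 \left(-2\right) - \left(-180 + 48 + 72\right) = -12 + \left(72 + 108 - 48 - 72\right) = -12 + 60 = 48$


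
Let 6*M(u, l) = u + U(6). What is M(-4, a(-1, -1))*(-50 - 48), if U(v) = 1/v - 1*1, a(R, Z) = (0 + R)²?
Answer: 1421/18 ≈ 78.944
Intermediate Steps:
a(R, Z) = R²
U(v) = -1 + 1/v (U(v) = 1/v - 1 = -1 + 1/v)
M(u, l) = -5/36 + u/6 (M(u, l) = (u + (1 - 1*6)/6)/6 = (u + (1 - 6)/6)/6 = (u + (⅙)*(-5))/6 = (u - ⅚)/6 = (-⅚ + u)/6 = -5/36 + u/6)
M(-4, a(-1, -1))*(-50 - 48) = (-5/36 + (⅙)*(-4))*(-50 - 48) = (-5/36 - ⅔)*(-98) = -29/36*(-98) = 1421/18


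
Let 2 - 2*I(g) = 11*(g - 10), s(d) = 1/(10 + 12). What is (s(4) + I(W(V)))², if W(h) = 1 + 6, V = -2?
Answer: 37249/121 ≈ 307.84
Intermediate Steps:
s(d) = 1/22
W(h) = 7
I(g) = 56 - 11*g/2 (I(g) = 1 - 11*(g - 10)/2 = 1 - 11*(-10 + g)/2 = 1 - (-110 + 11*g)/2 = 1 + (55 - 11*g/2) = 56 - 11*g/2)
(s(4) + I(W(V)))² = (1/22 + (56 - 11/2*7))² = (1/22 + (56 - 77/2))² = (1/22 + 35/2)² = (193/11)² = 37249/121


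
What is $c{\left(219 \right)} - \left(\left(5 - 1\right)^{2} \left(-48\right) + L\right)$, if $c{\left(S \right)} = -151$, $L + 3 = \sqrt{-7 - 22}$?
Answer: $620 - i \sqrt{29} \approx 620.0 - 5.3852 i$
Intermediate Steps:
$L = -3 + i \sqrt{29}$ ($L = -3 + \sqrt{-7 - 22} = -3 + \sqrt{-29} = -3 + i \sqrt{29} \approx -3.0 + 5.3852 i$)
$c{\left(219 \right)} - \left(\left(5 - 1\right)^{2} \left(-48\right) + L\right) = -151 - \left(\left(5 - 1\right)^{2} \left(-48\right) - \left(3 - i \sqrt{29}\right)\right) = -151 - \left(4^{2} \left(-48\right) - \left(3 - i \sqrt{29}\right)\right) = -151 - \left(16 \left(-48\right) - \left(3 - i \sqrt{29}\right)\right) = -151 - \left(-768 - \left(3 - i \sqrt{29}\right)\right) = -151 - \left(-771 + i \sqrt{29}\right) = -151 + \left(771 - i \sqrt{29}\right) = 620 - i \sqrt{29}$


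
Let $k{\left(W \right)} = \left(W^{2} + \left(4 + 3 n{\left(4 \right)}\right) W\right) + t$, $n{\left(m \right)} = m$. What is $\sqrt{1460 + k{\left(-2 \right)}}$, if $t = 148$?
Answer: $2 \sqrt{395} \approx 39.749$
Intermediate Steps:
$k{\left(W \right)} = 148 + W^{2} + 16 W$ ($k{\left(W \right)} = \left(W^{2} + \left(4 + 3 \cdot 4\right) W\right) + 148 = \left(W^{2} + \left(4 + 12\right) W\right) + 148 = \left(W^{2} + 16 W\right) + 148 = 148 + W^{2} + 16 W$)
$\sqrt{1460 + k{\left(-2 \right)}} = \sqrt{1460 + \left(148 + \left(-2\right)^{2} + 16 \left(-2\right)\right)} = \sqrt{1460 + \left(148 + 4 - 32\right)} = \sqrt{1460 + 120} = \sqrt{1580} = 2 \sqrt{395}$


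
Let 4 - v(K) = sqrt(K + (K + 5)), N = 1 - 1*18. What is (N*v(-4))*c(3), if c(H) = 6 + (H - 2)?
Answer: -476 + 119*I*sqrt(3) ≈ -476.0 + 206.11*I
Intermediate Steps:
N = -17 (N = 1 - 18 = -17)
v(K) = 4 - sqrt(5 + 2*K) (v(K) = 4 - sqrt(K + (K + 5)) = 4 - sqrt(K + (5 + K)) = 4 - sqrt(5 + 2*K))
c(H) = 4 + H (c(H) = 6 + (-2 + H) = 4 + H)
(N*v(-4))*c(3) = (-17*(4 - sqrt(5 + 2*(-4))))*(4 + 3) = -17*(4 - sqrt(5 - 8))*7 = -17*(4 - sqrt(-3))*7 = -17*(4 - I*sqrt(3))*7 = (-68 + 17*I*sqrt(3))*7 = -476 + 119*I*sqrt(3)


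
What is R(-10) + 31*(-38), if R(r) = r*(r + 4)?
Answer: -1118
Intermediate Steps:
R(r) = r*(4 + r)
R(-10) + 31*(-38) = -10*(4 - 10) + 31*(-38) = -10*(-6) - 1178 = 60 - 1178 = -1118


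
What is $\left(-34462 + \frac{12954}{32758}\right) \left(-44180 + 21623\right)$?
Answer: $\frac{12732222429897}{16379} \approx 7.7735 \cdot 10^{8}$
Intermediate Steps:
$\left(-34462 + \frac{12954}{32758}\right) \left(-44180 + 21623\right) = \left(-34462 + 12954 \cdot \frac{1}{32758}\right) \left(-22557\right) = \left(-34462 + \frac{6477}{16379}\right) \left(-22557\right) = \left(- \frac{564446621}{16379}\right) \left(-22557\right) = \frac{12732222429897}{16379}$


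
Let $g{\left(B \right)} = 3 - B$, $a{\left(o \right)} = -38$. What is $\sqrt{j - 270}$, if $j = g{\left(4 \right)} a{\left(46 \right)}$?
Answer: $2 i \sqrt{58} \approx 15.232 i$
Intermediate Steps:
$j = 38$ ($j = \left(3 - 4\right) \left(-38\right) = \left(-1\right) \left(-38\right) = 38$)
$\sqrt{j - 270} = \sqrt{38 - 270} = \sqrt{-232} = 2 i \sqrt{58}$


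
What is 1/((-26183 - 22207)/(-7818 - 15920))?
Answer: 11869/24195 ≈ 0.49056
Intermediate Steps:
1/((-26183 - 22207)/(-7818 - 15920)) = 1/(-48390/(-23738)) = 1/(-48390*(-1/23738)) = 1/(24195/11869) = 11869/24195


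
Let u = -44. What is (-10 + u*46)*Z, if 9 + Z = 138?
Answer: -262386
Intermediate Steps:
Z = 129 (Z = -9 + 138 = 129)
(-10 + u*46)*Z = (-10 - 44*46)*129 = (-10 - 2024)*129 = -2034*129 = -262386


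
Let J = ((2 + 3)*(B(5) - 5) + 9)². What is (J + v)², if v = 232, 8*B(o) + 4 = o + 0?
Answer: 898620529/4096 ≈ 2.1939e+5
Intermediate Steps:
B(o) = -½ + o/8 (B(o) = -½ + (o + 0)/8 = -½ + o/8)
J = 15129/64 (J = ((2 + 3)*((-½ + (⅛)*5) - 5) + 9)² = (5*((-½ + 5/8) - 5) + 9)² = (5*(⅛ - 5) + 9)² = (5*(-39/8) + 9)² = (-195/8 + 9)² = (-123/8)² = 15129/64 ≈ 236.39)
(J + v)² = (15129/64 + 232)² = (29977/64)² = 898620529/4096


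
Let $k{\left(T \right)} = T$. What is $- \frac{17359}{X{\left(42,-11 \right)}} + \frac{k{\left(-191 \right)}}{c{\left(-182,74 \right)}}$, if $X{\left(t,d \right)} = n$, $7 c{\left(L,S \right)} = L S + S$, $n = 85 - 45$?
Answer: $- \frac{116226483}{267880} \approx -433.88$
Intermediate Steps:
$n = 40$
$c{\left(L,S \right)} = \frac{S}{7} + \frac{L S}{7}$ ($c{\left(L,S \right)} = \frac{L S + S}{7} = \frac{S + L S}{7} = \frac{S}{7} + \frac{L S}{7}$)
$X{\left(t,d \right)} = 40$
$- \frac{17359}{X{\left(42,-11 \right)}} + \frac{k{\left(-191 \right)}}{c{\left(-182,74 \right)}} = - \frac{17359}{40} - \frac{191}{\frac{1}{7} \cdot 74 \left(1 - 182\right)} = \left(-17359\right) \frac{1}{40} - \frac{191}{\frac{1}{7} \cdot 74 \left(-181\right)} = - \frac{17359}{40} - \frac{191}{- \frac{13394}{7}} = - \frac{17359}{40} - - \frac{1337}{13394} = - \frac{17359}{40} + \frac{1337}{13394} = - \frac{116226483}{267880}$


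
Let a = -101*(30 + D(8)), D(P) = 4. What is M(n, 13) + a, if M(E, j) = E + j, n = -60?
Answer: -3481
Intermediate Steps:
a = -3434 (a = -101*(30 + 4) = -101*34 = -3434)
M(n, 13) + a = (-60 + 13) - 3434 = -47 - 3434 = -3481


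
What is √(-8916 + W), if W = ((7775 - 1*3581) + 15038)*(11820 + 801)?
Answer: 6*√6742171 ≈ 15579.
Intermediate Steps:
W = 242727072 (W = ((7775 - 3581) + 15038)*12621 = (4194 + 15038)*12621 = 19232*12621 = 242727072)
√(-8916 + W) = √(-8916 + 242727072) = √242718156 = 6*√6742171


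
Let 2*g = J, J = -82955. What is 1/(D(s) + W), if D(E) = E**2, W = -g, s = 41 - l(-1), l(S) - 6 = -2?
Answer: 2/85693 ≈ 2.3339e-5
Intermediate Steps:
l(S) = 4 (l(S) = 6 - 2 = 4)
g = -82955/2 (g = (1/2)*(-82955) = -82955/2 ≈ -41478.)
s = 37 (s = 41 - 1*4 = 41 - 4 = 37)
W = 82955/2 (W = -1*(-82955/2) = 82955/2 ≈ 41478.)
1/(D(s) + W) = 1/(37**2 + 82955/2) = 1/(1369 + 82955/2) = 1/(85693/2) = 2/85693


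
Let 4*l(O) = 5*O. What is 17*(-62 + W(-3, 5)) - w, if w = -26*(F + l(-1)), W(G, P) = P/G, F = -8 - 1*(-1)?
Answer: -7781/6 ≈ -1296.8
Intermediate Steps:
F = -7 (F = -8 + 1 = -7)
l(O) = 5*O/4 (l(O) = (5*O)/4 = 5*O/4)
w = 429/2 (w = -26*(-7 + (5/4)*(-1)) = -26*(-7 - 5/4) = -26*(-33/4) = 429/2 ≈ 214.50)
17*(-62 + W(-3, 5)) - w = 17*(-62 + 5/(-3)) - 1*429/2 = 17*(-62 + 5*(-1/3)) - 429/2 = 17*(-62 - 5/3) - 429/2 = 17*(-191/3) - 429/2 = -3247/3 - 429/2 = -7781/6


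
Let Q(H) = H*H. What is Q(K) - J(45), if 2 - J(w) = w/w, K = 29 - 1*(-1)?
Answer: 899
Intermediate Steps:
K = 30 (K = 29 + 1 = 30)
Q(H) = H²
J(w) = 1 (J(w) = 2 - w/w = 2 - 1*1 = 2 - 1 = 1)
Q(K) - J(45) = 30² - 1*1 = 900 - 1 = 899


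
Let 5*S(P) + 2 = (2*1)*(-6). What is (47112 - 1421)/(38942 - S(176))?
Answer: 228455/194724 ≈ 1.1732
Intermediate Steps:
S(P) = -14/5 (S(P) = -⅖ + ((2*1)*(-6))/5 = -⅖ + (2*(-6))/5 = -⅖ + (⅕)*(-12) = -⅖ - 12/5 = -14/5)
(47112 - 1421)/(38942 - S(176)) = (47112 - 1421)/(38942 - 1*(-14/5)) = 45691/(38942 + 14/5) = 45691/(194724/5) = 45691*(5/194724) = 228455/194724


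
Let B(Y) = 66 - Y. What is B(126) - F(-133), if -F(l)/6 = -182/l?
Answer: -984/19 ≈ -51.789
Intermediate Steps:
F(l) = 1092/l (F(l) = -(-1092)/l = 1092/l)
B(126) - F(-133) = (66 - 1*126) - 1092/(-133) = (66 - 126) - 1092*(-1)/133 = -60 - 1*(-156/19) = -60 + 156/19 = -984/19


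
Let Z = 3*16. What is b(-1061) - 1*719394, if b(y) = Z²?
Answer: -717090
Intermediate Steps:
Z = 48
b(y) = 2304 (b(y) = 48² = 2304)
b(-1061) - 1*719394 = 2304 - 1*719394 = 2304 - 719394 = -717090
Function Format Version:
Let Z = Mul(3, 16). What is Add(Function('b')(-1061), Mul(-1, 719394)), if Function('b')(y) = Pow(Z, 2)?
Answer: -717090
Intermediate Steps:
Z = 48
Function('b')(y) = 2304 (Function('b')(y) = Pow(48, 2) = 2304)
Add(Function('b')(-1061), Mul(-1, 719394)) = Add(2304, Mul(-1, 719394)) = Add(2304, -719394) = -717090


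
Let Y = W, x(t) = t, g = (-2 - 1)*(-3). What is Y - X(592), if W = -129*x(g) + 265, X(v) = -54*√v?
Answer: -896 + 216*√37 ≈ 417.88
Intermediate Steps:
g = 9 (g = -3*(-3) = 9)
W = -896 (W = -129*9 + 265 = -1161 + 265 = -896)
Y = -896
Y - X(592) = -896 - (-54)*√592 = -896 - (-54)*4*√37 = -896 - (-216)*√37 = -896 + 216*√37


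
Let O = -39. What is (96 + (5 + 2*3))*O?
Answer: -4173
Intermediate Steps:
(96 + (5 + 2*3))*O = (96 + (5 + 2*3))*(-39) = (96 + (5 + 6))*(-39) = (96 + 11)*(-39) = 107*(-39) = -4173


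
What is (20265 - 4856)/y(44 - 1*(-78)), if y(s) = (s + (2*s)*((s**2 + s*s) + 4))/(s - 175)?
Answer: -816677/7264490 ≈ -0.11242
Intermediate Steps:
y(s) = (s + 2*s*(4 + 2*s**2))/(-175 + s) (y(s) = (s + (2*s)*((s**2 + s**2) + 4))/(-175 + s) = (s + (2*s)*(2*s**2 + 4))/(-175 + s) = (s + (2*s)*(4 + 2*s**2))/(-175 + s) = (s + 2*s*(4 + 2*s**2))/(-175 + s))
(20265 - 4856)/y(44 - 1*(-78)) = (20265 - 4856)/(((44 - 1*(-78))*(9 + 4*(44 - 1*(-78))**2)/(-175 + (44 - 1*(-78))))) = 15409/(((44 + 78)*(9 + 4*(44 + 78)**2)/(-175 + (44 + 78)))) = 15409/((122*(9 + 4*122**2)/(-175 + 122))) = 15409/((122*(9 + 4*14884)/(-53))) = 15409/((122*(-1/53)*(9 + 59536))) = 15409/((122*(-1/53)*59545)) = 15409/(-7264490/53) = 15409*(-53/7264490) = -816677/7264490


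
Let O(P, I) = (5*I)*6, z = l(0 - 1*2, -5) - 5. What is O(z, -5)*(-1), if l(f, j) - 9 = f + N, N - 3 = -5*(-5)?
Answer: 150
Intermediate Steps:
N = 28 (N = 3 - 5*(-5) = 3 + 25 = 28)
l(f, j) = 37 + f (l(f, j) = 9 + (f + 28) = 9 + (28 + f) = 37 + f)
z = 30 (z = (37 + (0 - 1*2)) - 5 = (37 + (0 - 2)) - 5 = (37 - 2) - 5 = 35 - 5 = 30)
O(P, I) = 30*I
O(z, -5)*(-1) = (30*(-5))*(-1) = -150*(-1) = 150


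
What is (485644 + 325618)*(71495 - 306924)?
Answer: -190994601398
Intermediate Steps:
(485644 + 325618)*(71495 - 306924) = 811262*(-235429) = -190994601398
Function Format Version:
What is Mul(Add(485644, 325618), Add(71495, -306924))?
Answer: -190994601398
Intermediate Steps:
Mul(Add(485644, 325618), Add(71495, -306924)) = Mul(811262, -235429) = -190994601398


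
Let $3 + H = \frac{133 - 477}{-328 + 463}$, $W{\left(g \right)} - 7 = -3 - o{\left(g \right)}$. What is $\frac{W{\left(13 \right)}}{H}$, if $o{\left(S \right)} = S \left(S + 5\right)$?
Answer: $\frac{31050}{749} \approx 41.455$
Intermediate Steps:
$o{\left(S \right)} = S \left(5 + S\right)$
$W{\left(g \right)} = 4 - g \left(5 + g\right)$ ($W{\left(g \right)} = 7 - \left(3 + g \left(5 + g\right)\right) = 4 - g \left(5 + g\right)$)
$H = - \frac{749}{135}$ ($H = -3 + \frac{133 - 477}{-328 + 463} = -3 - \frac{344}{135} = - \frac{749}{135} \approx -5.5481$)
$\frac{W{\left(13 \right)}}{H} = \frac{4 - 13 \left(5 + 13\right)}{- \frac{749}{135}} = \left(4 - 13 \cdot 18\right) \left(- \frac{135}{749}\right) = \left(4 - 234\right) \left(- \frac{135}{749}\right) = \left(-230\right) \left(- \frac{135}{749}\right) = \frac{31050}{749}$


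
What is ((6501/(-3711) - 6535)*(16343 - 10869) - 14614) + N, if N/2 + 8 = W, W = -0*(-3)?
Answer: -44280653298/1237 ≈ -3.5797e+7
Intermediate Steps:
W = 0 (W = -774*0 = 0)
N = -16 (N = -16 + 2*0 = -16 + 0 = -16)
((6501/(-3711) - 6535)*(16343 - 10869) - 14614) + N = ((6501/(-3711) - 6535)*(16343 - 10869) - 14614) - 16 = ((6501*(-1/3711) - 6535)*5474 - 14614) - 16 = ((-2167/1237 - 6535)*5474 - 14614) - 16 = (-8085962/1237*5474 - 14614) - 16 = (-44262555988/1237 - 14614) - 16 = -44280633506/1237 - 16 = -44280653298/1237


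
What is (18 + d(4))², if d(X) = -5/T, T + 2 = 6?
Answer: 4489/16 ≈ 280.56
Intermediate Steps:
T = 4 (T = -2 + 6 = 4)
d(X) = -5/4
(18 + d(4))² = (18 - 5/4)² = (67/4)² = 4489/16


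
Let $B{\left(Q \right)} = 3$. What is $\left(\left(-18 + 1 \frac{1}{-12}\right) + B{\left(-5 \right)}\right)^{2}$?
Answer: $\frac{32761}{144} \approx 227.51$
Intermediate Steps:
$\left(\left(-18 + 1 \frac{1}{-12}\right) + B{\left(-5 \right)}\right)^{2} = \left(\left(-18 + 1 \frac{1}{-12}\right) + 3\right)^{2} = \left(\left(-18 + 1 \left(- \frac{1}{12}\right)\right) + 3\right)^{2} = \left(\left(-18 - \frac{1}{12}\right) + 3\right)^{2} = \left(- \frac{217}{12} + 3\right)^{2} = \left(- \frac{181}{12}\right)^{2} = \frac{32761}{144}$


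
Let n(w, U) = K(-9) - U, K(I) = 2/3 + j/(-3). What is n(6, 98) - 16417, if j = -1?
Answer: -16514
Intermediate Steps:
K(I) = 1 (K(I) = 2/3 - 1/(-3) = 2*(⅓) - 1*(-⅓) = ⅔ + ⅓ = 1)
n(w, U) = 1 - U
n(6, 98) - 16417 = (1 - 1*98) - 16417 = (1 - 98) - 16417 = -97 - 16417 = -16514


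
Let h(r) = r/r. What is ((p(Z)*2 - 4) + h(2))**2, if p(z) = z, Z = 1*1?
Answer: 1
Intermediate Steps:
Z = 1
h(r) = 1
((p(Z)*2 - 4) + h(2))**2 = ((1*2 - 4) + 1)**2 = ((2 - 4) + 1)**2 = (-2 + 1)**2 = (-1)**2 = 1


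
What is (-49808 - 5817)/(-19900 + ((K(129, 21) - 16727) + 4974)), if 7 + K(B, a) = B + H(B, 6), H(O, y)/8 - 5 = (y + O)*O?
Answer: -55625/107829 ≈ -0.51586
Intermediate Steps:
H(O, y) = 40 + 8*O*(O + y) (H(O, y) = 40 + 8*((y + O)*O) = 40 + 8*((O + y)*O) = 40 + 8*(O*(O + y)) = 40 + 8*O*(O + y))
K(B, a) = 33 + 8*B² + 49*B (K(B, a) = -7 + (B + (40 + 8*B² + 8*B*6)) = -7 + (B + (40 + 8*B² + 48*B)) = -7 + (40 + 8*B² + 49*B) = 33 + 8*B² + 49*B)
(-49808 - 5817)/(-19900 + ((K(129, 21) - 16727) + 4974)) = (-49808 - 5817)/(-19900 + (((33 + 8*129² + 49*129) - 16727) + 4974)) = -55625/(-19900 + (((33 + 8*16641 + 6321) - 16727) + 4974)) = -55625/(-19900 + (((33 + 133128 + 6321) - 16727) + 4974)) = -55625/(-19900 + ((139482 - 16727) + 4974)) = -55625/(-19900 + (122755 + 4974)) = -55625/(-19900 + 127729) = -55625/107829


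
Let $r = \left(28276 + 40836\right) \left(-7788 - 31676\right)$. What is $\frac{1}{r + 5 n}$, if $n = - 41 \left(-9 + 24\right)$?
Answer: $- \frac{1}{2727439043} \approx -3.6664 \cdot 10^{-10}$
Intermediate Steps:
$r = -2727435968$ ($r = 69112 \left(-39464\right) = -2727435968$)
$n = -615$ ($n = \left(-41\right) 15 = -615$)
$\frac{1}{r + 5 n} = \frac{1}{-2727435968 + 5 \left(-615\right)} = \frac{1}{-2727435968 - 3075} = \frac{1}{-2727439043} = - \frac{1}{2727439043}$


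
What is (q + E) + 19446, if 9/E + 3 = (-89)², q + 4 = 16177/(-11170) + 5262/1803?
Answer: 258378846911301/13288720015 ≈ 19443.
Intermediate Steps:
q = -16982877/6713170 (q = -4 + (16177/(-11170) + 5262/1803) = -4 + (16177*(-1/11170) + 5262*(1/1803)) = -4 + (-16177/11170 + 1754/601) = -4 + 9869803/6713170 = -16982877/6713170 ≈ -2.5298)
E = 9/7918 (E = 9/(-3 + (-89)²) = 9/(-3 + 7921) = 9/7918 ≈ 0.0011367)
(q + E) + 19446 = (-16982877/6713170 + 9/7918) + 19446 = -33602500389/13288720015 + 19446 = 258378846911301/13288720015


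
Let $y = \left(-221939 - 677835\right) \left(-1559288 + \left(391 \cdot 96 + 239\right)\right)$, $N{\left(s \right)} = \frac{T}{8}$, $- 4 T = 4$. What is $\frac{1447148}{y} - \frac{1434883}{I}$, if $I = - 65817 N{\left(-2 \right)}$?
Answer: $- \frac{291019320092748038}{1668604574957901} \approx -174.41$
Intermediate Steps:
$T = -1$ ($T = \left(- \frac{1}{4}\right) 4 = -1$)
$N{\left(s \right)} = - \frac{1}{8}$
$I = \frac{65817}{8}$ ($I = \left(-65817\right) \left(- \frac{1}{8}\right) = \frac{65817}{8} \approx 8227.1$)
$y = 1369017838062$ ($y = - 899774 \left(-1559288 + \left(37536 + 239\right)\right) = - 899774 \left(-1559288 + 37775\right) = \left(-899774\right) \left(-1521513\right) = 1369017838062$)
$\frac{1447148}{y} - \frac{1434883}{I} = \frac{1447148}{1369017838062} - \frac{1434883}{\frac{65817}{8}} = 1447148 \cdot \frac{1}{1369017838062} - \frac{11479064}{65817} = \frac{723574}{684508919031} - \frac{11479064}{65817} = - \frac{291019320092748038}{1668604574957901}$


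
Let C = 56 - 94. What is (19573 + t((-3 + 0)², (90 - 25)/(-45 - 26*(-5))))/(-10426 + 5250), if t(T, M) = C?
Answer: -19535/5176 ≈ -3.7742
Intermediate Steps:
C = -38
t(T, M) = -38
(19573 + t((-3 + 0)², (90 - 25)/(-45 - 26*(-5))))/(-10426 + 5250) = (19573 - 38)/(-10426 + 5250) = 19535/(-5176) = 19535*(-1/5176) = -19535/5176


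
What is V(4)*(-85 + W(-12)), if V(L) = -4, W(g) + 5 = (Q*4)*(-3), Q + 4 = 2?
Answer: 264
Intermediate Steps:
Q = -2 (Q = -4 + 2 = -2)
W(g) = 19 (W(g) = -5 - 2*4*(-3) = -5 - 8*(-3) = -5 + 24 = 19)
V(4)*(-85 + W(-12)) = -4*(-85 + 19) = -4*(-66) = 264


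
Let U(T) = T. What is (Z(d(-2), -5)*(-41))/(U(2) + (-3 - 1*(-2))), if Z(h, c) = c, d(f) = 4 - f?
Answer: 205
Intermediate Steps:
(Z(d(-2), -5)*(-41))/(U(2) + (-3 - 1*(-2))) = (-5*(-41))/(2 + (-3 - 1*(-2))) = 205/(2 + (-3 + 2)) = 205/(2 - 1) = 205/1 = 205*1 = 205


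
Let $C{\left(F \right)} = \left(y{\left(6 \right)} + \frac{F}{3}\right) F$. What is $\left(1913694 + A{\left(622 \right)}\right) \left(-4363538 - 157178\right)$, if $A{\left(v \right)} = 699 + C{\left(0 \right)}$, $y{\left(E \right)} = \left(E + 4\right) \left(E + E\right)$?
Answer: $-8654427065388$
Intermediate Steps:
$y{\left(E \right)} = 2 E \left(4 + E\right)$ ($y{\left(E \right)} = \left(4 + E\right) 2 E = 2 E \left(4 + E\right)$)
$C{\left(F \right)} = F \left(120 + \frac{F}{3}\right)$ ($C{\left(F \right)} = \left(2 \cdot 6 \left(4 + 6\right) + \frac{F}{3}\right) F = \left(2 \cdot 6 \cdot 10 + F \frac{1}{3}\right) F = \left(120 + \frac{F}{3}\right) F = F \left(120 + \frac{F}{3}\right)$)
$A{\left(v \right)} = 699$ ($A{\left(v \right)} = 699 + \frac{1}{3} \cdot 0 \left(360 + 0\right) = 699 + \frac{1}{3} \cdot 0 \cdot 360 = 699 + 0 = 699$)
$\left(1913694 + A{\left(622 \right)}\right) \left(-4363538 - 157178\right) = \left(1913694 + 699\right) \left(-4363538 - 157178\right) = 1914393 \left(-4520716\right) = -8654427065388$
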